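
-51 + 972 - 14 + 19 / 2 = 1833 / 2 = 916.50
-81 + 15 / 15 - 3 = -83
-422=-422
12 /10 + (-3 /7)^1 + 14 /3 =571 /105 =5.44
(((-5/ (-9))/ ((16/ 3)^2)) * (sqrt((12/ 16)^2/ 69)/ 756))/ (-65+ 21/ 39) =-65 * sqrt(69)/ 14920851456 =-0.00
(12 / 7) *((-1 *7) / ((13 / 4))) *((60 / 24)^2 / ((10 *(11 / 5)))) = -150 / 143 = -1.05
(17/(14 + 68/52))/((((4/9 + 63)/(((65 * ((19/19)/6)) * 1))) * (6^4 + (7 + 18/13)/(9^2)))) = 45379035/310161036626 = 0.00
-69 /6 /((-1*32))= 23 /64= 0.36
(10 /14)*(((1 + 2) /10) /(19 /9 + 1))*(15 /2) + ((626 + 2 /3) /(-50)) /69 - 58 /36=-345179 /270480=-1.28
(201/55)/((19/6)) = 1206/1045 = 1.15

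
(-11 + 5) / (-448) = 3 / 224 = 0.01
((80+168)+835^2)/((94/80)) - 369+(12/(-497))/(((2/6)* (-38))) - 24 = 263275080753/443821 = 593201.04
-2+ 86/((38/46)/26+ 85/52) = 98870/1993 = 49.61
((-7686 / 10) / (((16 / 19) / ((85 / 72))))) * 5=-689605 / 128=-5387.54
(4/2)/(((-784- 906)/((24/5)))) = -24/4225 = -0.01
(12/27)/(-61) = -4/549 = -0.01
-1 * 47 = -47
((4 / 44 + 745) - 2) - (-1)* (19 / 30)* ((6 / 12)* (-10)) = 48835 / 66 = 739.92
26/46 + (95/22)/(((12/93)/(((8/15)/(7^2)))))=34568/37191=0.93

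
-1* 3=-3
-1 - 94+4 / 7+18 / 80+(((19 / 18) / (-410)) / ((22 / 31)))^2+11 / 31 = -536841610756823 / 5720287003200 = -93.85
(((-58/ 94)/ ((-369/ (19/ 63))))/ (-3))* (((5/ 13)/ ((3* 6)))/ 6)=-2755/ 4602069108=-0.00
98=98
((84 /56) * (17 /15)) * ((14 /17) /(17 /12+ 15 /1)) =84 /985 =0.09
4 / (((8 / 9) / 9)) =81 / 2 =40.50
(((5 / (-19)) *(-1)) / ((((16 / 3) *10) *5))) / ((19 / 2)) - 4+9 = 144403 / 28880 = 5.00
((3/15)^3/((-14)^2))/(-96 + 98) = 1/49000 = 0.00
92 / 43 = 2.14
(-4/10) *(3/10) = -3/25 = -0.12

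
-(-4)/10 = 2/5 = 0.40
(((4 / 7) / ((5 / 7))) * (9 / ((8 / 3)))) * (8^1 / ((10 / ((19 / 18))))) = 57 / 25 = 2.28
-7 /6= -1.17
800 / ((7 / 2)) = 1600 / 7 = 228.57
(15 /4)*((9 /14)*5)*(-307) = -207225 /56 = -3700.45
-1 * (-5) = 5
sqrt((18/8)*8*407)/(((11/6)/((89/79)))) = 52.60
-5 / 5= -1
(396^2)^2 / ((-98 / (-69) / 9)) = 7635585564288 / 49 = 155828276822.20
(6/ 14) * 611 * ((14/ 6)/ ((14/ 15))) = 9165/ 14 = 654.64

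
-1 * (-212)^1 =212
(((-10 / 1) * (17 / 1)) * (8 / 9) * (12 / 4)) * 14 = -19040 / 3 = -6346.67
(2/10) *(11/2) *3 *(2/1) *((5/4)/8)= 33/32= 1.03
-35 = -35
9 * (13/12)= 39/4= 9.75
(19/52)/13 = 19/676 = 0.03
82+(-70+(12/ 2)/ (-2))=9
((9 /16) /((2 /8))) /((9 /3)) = 3 /4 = 0.75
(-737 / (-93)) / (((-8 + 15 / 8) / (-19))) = 112024 / 4557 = 24.58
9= 9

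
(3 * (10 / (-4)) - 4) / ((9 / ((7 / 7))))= -23 / 18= -1.28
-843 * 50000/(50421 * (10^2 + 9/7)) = -14050000/1702309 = -8.25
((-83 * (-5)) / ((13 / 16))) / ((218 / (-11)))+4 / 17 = -615172 / 24089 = -25.54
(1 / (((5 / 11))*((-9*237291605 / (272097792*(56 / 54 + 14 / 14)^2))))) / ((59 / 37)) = -0.73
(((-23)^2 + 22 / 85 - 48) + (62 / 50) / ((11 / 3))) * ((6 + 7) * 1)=29269058 / 4675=6260.76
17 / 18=0.94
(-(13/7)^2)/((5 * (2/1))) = -169/490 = -0.34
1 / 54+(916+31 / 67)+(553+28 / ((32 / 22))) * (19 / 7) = 2469.73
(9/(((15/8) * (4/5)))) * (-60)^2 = 21600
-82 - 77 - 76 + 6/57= -4463/19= -234.89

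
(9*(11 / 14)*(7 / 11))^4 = 6561 / 16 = 410.06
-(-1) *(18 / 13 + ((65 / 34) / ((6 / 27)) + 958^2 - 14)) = 811299829 / 884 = 917759.99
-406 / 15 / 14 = -29 / 15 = -1.93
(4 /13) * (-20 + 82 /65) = -4872 /845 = -5.77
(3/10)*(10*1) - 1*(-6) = 9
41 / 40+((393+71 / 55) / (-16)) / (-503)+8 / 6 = 199796 / 82995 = 2.41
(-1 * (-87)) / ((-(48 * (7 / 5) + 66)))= -145 / 222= -0.65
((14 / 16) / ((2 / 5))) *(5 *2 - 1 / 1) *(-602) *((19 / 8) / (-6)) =600495 / 128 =4691.37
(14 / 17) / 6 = 7 / 51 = 0.14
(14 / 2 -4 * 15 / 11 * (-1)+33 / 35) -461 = -172327 / 385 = -447.60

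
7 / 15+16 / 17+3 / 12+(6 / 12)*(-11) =-3919 / 1020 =-3.84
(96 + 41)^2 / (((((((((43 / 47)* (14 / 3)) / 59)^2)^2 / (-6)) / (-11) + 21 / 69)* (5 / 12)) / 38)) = 5624257.24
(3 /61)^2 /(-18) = -1 /7442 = -0.00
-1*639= -639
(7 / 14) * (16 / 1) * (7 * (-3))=-168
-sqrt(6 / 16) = -sqrt(6) / 4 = -0.61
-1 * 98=-98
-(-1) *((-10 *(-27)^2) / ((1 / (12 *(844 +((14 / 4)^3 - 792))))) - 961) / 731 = -8300626 / 731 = -11355.17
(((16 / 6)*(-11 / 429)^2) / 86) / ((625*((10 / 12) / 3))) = 8 / 68128125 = 0.00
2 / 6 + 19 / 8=2.71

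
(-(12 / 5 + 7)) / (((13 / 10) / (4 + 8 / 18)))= -3760 / 117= -32.14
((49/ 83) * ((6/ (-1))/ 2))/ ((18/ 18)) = -147/ 83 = -1.77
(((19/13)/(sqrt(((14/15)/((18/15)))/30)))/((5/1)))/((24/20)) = 19 * sqrt(210)/182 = 1.51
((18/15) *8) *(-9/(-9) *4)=192/5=38.40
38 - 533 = -495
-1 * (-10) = 10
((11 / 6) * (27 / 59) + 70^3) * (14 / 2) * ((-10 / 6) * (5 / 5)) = -1416593465 / 354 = -4001676.45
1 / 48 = 0.02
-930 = -930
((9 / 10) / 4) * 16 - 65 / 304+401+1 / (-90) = 5531851 / 13680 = 404.38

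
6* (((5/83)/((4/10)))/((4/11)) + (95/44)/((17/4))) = 343515/62084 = 5.53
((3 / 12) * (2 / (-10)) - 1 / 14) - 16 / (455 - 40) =-0.16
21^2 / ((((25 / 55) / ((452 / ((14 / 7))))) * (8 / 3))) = 1644489 / 20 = 82224.45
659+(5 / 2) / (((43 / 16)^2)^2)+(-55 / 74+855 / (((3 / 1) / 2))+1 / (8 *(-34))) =42261923260099 / 34406813264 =1228.30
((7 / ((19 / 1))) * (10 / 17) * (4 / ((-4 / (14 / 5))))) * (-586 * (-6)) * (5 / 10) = -344568 / 323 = -1066.77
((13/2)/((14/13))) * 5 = 845/28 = 30.18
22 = 22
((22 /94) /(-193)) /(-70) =11 /634970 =0.00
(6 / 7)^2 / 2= 0.37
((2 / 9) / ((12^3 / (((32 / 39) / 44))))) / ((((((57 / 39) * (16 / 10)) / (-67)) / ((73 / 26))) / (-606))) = 2469955 / 21127392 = 0.12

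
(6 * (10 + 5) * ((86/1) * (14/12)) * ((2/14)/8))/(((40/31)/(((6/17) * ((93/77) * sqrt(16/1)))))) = 1115721/5236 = 213.09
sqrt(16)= 4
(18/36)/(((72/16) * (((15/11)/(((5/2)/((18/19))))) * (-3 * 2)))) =-209/5832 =-0.04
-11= -11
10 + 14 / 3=44 / 3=14.67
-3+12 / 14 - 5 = -50 / 7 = -7.14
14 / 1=14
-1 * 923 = -923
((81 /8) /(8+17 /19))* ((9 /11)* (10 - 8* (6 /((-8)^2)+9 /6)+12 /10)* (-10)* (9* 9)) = 34779861 /29744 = 1169.31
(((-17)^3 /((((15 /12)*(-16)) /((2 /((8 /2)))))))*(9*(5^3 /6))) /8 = 2878.71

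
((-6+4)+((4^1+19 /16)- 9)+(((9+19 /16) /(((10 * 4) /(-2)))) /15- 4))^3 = -105575672020447 /110592000000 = -954.64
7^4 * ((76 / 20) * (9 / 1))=410571 / 5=82114.20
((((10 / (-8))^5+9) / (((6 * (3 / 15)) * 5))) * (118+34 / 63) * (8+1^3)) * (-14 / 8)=-11371897 / 6144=-1850.89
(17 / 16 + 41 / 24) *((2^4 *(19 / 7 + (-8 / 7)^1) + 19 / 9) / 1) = 32623 / 432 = 75.52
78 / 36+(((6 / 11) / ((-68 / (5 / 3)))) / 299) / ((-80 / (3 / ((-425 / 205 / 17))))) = 58149151 / 26838240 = 2.17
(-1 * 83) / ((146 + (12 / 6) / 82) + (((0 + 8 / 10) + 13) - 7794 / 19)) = 323285 / 975254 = 0.33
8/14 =4/7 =0.57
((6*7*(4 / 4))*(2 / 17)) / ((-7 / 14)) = -168 / 17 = -9.88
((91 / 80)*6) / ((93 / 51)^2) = 78897 / 38440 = 2.05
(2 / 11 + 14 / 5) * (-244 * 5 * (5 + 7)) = -43653.82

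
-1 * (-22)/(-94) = -0.23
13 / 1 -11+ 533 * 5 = 2667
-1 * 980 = -980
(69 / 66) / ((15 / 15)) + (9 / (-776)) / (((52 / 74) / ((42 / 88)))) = 921103 / 887744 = 1.04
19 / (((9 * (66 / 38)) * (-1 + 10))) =361 / 2673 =0.14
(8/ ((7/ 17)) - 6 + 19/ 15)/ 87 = 1543/ 9135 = 0.17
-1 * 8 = -8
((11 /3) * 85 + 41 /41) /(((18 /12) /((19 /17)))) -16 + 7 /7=33349 /153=217.97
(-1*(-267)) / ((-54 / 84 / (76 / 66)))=-478.26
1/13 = 0.08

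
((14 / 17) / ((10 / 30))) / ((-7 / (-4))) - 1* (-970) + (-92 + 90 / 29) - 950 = -33270 / 493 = -67.48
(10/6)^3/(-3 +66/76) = -2.17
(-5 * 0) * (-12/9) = 0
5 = 5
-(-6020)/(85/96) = 6799.06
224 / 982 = 112 / 491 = 0.23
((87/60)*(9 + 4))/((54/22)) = 4147/540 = 7.68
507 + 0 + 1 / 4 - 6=2005 / 4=501.25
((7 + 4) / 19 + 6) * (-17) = -111.84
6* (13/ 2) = 39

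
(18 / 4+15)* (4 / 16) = 39 / 8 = 4.88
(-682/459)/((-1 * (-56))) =-341/12852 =-0.03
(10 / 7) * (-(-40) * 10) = 4000 / 7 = 571.43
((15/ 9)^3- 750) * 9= -20125/ 3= -6708.33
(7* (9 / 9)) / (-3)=-7 / 3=-2.33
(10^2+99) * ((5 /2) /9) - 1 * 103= -859 /18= -47.72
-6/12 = -1/2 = -0.50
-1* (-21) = 21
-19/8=-2.38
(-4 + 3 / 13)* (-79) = 3871 / 13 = 297.77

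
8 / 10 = 4 / 5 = 0.80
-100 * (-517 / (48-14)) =25850 / 17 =1520.59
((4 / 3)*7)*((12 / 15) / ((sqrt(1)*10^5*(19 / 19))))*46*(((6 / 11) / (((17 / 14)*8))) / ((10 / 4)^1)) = 1127 / 14609375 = 0.00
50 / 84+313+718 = 43327 / 42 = 1031.60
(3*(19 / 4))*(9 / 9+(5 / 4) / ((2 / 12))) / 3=323 / 8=40.38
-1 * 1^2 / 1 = -1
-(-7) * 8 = 56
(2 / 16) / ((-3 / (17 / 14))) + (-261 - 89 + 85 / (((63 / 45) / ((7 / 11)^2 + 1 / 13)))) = -169548341 / 528528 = -320.79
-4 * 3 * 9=-108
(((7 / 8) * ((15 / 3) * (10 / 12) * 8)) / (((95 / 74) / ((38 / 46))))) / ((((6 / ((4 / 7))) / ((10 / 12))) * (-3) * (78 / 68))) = -31450 / 72657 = -0.43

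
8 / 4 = 2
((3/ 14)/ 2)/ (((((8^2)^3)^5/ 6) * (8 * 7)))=9/ 970544990799738135520913391616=0.00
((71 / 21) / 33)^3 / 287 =357911 / 95517203859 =0.00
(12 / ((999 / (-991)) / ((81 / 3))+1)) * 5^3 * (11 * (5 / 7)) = 13626250 / 1113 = 12242.81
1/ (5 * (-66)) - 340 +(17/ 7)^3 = -36863653/ 113190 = -325.68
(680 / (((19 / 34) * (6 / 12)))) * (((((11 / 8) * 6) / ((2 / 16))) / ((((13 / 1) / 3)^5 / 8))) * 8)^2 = 48716736964853760 / 2619311345131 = 18599.06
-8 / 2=-4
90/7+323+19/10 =23643/70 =337.76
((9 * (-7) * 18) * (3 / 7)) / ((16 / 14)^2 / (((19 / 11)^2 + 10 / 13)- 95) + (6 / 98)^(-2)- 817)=427258881 / 483731372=0.88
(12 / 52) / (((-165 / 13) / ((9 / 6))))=-0.03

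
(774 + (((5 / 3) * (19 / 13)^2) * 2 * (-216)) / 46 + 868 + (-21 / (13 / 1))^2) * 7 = 11278.22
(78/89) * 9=702/89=7.89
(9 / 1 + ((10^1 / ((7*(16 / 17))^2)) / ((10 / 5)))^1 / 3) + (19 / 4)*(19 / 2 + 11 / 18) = 6442543 / 112896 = 57.07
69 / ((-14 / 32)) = -1104 / 7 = -157.71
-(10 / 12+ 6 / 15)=-37 / 30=-1.23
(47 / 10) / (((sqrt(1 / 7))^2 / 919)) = 302351 / 10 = 30235.10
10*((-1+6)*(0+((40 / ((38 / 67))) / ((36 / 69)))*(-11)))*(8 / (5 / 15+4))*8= -271216000 / 247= -1098040.49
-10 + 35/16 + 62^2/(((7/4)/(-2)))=-492907/112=-4400.96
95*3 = 285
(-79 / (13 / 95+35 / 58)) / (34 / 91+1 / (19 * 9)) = -1354709538 / 4817299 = -281.22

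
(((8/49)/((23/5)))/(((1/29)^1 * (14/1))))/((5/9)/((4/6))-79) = -3480/3699941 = -0.00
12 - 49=-37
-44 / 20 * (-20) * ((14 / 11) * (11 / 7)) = 88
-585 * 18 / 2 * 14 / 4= -36855 / 2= -18427.50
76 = 76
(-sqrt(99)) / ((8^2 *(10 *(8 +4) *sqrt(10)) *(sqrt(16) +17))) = -sqrt(110) / 537600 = -0.00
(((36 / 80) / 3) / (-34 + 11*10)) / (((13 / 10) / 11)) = 33 / 1976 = 0.02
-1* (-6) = 6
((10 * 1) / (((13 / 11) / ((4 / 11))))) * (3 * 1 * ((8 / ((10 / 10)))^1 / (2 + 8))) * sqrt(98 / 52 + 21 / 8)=24 * sqrt(12194) / 169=15.68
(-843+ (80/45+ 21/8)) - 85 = -923.60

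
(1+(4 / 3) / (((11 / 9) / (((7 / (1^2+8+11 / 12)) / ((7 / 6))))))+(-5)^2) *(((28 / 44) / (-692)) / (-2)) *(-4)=-17449 / 355861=-0.05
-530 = -530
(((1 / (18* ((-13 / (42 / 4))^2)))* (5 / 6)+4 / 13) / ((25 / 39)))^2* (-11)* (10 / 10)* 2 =-6.11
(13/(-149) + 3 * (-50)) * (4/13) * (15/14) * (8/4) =-1341780/13559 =-98.96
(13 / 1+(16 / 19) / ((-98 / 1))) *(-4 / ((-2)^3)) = 12095 / 1862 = 6.50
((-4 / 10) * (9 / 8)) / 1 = -9 / 20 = -0.45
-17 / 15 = -1.13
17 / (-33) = -17 / 33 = -0.52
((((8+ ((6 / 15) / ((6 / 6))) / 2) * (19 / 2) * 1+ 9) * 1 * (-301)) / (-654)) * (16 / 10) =523138 / 8175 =63.99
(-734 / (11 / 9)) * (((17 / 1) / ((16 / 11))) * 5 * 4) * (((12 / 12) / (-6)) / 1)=23396.25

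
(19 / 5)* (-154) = -2926 / 5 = -585.20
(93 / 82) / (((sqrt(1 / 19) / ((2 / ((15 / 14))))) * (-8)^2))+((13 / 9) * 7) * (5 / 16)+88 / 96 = 217 * sqrt(19) / 6560+587 / 144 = 4.22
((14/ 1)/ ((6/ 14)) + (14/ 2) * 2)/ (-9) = -140/ 27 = -5.19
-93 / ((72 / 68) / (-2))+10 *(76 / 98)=26963 / 147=183.42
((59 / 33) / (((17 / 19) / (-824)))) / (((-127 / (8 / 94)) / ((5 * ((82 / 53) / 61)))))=1514874560 / 10826052897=0.14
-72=-72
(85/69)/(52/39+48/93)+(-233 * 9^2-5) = -74678733/3956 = -18877.33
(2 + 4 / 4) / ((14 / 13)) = 39 / 14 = 2.79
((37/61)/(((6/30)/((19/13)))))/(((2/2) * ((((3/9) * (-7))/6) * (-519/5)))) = 105450/960323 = 0.11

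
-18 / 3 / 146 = -3 / 73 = -0.04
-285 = -285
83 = 83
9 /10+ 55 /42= 2.21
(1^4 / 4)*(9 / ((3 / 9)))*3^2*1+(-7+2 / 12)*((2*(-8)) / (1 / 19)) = 25657 / 12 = 2138.08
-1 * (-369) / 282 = 123 / 94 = 1.31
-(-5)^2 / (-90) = 5 / 18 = 0.28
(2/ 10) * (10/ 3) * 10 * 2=40/ 3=13.33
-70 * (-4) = 280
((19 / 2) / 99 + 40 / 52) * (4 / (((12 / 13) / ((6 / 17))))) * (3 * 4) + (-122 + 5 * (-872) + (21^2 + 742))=-108343 / 33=-3283.12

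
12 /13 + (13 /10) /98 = 11929 /12740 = 0.94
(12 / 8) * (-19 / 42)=-19 / 28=-0.68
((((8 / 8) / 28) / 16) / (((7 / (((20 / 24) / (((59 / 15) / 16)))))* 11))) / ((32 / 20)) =125 / 2035264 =0.00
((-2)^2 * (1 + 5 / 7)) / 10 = 24 / 35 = 0.69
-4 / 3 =-1.33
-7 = -7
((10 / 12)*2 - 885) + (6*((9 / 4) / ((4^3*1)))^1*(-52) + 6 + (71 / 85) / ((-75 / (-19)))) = -181170457 / 204000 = -888.09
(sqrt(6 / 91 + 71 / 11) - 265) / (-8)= 32.81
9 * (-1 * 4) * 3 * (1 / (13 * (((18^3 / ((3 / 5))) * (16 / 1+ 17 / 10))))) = -1 / 20709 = -0.00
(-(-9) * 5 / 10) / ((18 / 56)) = 14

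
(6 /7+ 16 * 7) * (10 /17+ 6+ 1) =101910 /119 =856.39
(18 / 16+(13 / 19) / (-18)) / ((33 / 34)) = 25279 / 22572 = 1.12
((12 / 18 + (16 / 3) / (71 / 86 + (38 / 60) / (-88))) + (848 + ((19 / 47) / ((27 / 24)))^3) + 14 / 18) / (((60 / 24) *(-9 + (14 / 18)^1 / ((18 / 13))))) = -24076232444446036 / 593340974416035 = -40.58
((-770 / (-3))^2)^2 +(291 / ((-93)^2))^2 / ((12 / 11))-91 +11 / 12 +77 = 649291429589972489 / 149610402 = 4339881591.86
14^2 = 196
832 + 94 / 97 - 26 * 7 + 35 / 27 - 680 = -27.73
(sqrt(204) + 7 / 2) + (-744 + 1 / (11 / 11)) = -1479 / 2 + 2 * sqrt(51) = -725.22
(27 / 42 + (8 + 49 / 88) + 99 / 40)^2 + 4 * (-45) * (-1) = 316.30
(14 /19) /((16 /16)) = 14 /19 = 0.74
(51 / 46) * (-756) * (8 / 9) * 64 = -47682.78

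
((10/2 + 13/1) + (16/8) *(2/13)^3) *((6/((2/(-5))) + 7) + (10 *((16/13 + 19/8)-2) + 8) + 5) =21660195/57122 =379.19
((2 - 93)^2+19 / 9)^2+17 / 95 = 68609929.86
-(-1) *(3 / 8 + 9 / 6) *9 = 135 / 8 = 16.88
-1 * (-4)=4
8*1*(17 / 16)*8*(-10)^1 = -680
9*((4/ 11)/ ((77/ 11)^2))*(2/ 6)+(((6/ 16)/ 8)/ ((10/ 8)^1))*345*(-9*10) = -5020689/ 4312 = -1164.35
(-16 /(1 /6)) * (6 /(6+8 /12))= -432 /5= -86.40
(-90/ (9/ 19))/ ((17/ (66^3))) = -54624240/ 17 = -3213190.59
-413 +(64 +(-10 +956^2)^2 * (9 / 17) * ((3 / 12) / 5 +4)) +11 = 152226268647271 / 85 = 1790897278203.19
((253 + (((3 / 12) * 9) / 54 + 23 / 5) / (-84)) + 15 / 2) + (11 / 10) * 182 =4643299 / 10080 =460.64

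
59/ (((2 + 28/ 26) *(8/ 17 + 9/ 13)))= 169507/ 10280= 16.49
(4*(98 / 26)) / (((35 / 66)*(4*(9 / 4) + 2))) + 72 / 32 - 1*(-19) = 6197 / 260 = 23.83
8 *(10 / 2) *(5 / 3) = 200 / 3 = 66.67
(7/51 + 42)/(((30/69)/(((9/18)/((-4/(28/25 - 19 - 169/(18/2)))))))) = 50959237/114750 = 444.09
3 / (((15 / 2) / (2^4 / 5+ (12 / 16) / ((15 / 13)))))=77 / 50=1.54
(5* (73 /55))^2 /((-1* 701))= -5329 /84821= -0.06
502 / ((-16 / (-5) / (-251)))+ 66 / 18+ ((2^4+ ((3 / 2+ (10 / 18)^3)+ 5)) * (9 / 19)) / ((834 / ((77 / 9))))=-1819252468433 / 46206936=-39371.85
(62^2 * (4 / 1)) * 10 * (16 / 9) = 2460160 / 9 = 273351.11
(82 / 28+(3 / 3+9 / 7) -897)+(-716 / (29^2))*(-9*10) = -815.16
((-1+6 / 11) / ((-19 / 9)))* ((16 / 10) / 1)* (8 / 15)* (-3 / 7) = -576 / 7315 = -0.08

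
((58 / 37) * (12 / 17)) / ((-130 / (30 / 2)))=-1044 / 8177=-0.13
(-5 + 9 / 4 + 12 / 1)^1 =37 / 4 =9.25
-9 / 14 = -0.64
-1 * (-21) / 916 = 21 / 916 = 0.02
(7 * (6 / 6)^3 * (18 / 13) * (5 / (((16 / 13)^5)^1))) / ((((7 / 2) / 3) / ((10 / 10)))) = 3855735 / 262144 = 14.71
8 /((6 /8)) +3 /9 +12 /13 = 11.92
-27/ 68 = -0.40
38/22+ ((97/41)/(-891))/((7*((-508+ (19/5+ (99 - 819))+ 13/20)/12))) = 3602897561/2085883569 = 1.73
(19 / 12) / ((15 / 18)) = 19 / 10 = 1.90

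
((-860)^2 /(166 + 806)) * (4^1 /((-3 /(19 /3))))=-14052400 /2187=-6425.42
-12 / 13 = -0.92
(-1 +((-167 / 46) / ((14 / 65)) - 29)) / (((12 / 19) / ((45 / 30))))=-573325 / 5152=-111.28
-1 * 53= -53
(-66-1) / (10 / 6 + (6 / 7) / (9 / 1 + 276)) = -133665 / 3331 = -40.13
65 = 65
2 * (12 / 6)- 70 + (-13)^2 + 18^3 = 5935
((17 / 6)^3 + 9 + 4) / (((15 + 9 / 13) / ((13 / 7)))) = 186407 / 44064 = 4.23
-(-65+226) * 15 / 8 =-2415 / 8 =-301.88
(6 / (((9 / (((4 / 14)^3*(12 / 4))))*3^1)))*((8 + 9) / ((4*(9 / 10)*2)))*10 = 3400 / 9261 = 0.37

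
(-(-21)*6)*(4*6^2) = 18144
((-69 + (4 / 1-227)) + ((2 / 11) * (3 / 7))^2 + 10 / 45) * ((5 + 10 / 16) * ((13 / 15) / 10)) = -20239999 / 142296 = -142.24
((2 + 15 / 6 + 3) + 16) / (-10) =-47 / 20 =-2.35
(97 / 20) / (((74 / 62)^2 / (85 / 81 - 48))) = -354504251 / 2217780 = -159.85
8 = 8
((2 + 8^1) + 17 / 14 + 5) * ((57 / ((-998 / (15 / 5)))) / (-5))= 38817 / 69860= 0.56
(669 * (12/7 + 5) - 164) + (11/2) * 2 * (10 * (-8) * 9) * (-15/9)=122695/7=17527.86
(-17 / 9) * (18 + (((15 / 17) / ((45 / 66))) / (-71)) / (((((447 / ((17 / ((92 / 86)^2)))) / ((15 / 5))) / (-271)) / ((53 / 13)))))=-49490285165 / 1309532094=-37.79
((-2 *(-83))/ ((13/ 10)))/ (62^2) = 415/ 12493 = 0.03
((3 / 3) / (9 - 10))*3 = -3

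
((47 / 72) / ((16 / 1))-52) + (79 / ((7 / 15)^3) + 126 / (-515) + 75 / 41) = 6065224305059 / 8343296640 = 726.96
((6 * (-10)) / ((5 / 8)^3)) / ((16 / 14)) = -5376 / 25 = -215.04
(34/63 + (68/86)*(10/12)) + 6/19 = 77947/51471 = 1.51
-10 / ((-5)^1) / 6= 1 / 3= 0.33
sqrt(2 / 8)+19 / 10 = 2.40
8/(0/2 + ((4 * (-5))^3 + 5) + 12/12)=-4/3997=-0.00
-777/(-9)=259/3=86.33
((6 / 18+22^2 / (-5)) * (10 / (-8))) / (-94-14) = -1447 / 1296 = -1.12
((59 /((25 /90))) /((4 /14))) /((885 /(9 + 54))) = 1323 /25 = 52.92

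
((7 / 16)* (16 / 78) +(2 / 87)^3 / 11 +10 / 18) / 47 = 121530595 / 8851597326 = 0.01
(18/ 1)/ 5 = 18/ 5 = 3.60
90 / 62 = 45 / 31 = 1.45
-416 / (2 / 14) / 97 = -2912 / 97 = -30.02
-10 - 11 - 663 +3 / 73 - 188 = -63653 / 73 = -871.96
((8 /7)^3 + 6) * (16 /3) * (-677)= -27838240 /1029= -27053.68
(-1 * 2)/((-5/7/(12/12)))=14/5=2.80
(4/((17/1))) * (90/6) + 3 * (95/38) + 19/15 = 6271/510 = 12.30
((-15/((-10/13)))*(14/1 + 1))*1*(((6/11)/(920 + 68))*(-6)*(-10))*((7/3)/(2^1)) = 4725/418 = 11.30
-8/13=-0.62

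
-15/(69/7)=-35/23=-1.52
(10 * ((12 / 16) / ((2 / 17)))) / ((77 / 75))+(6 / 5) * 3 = 101169 / 1540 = 65.69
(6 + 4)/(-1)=-10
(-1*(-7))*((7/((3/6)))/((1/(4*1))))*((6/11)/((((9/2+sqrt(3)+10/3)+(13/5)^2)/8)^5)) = 6.04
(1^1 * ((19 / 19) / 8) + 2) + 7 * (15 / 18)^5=38399 / 7776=4.94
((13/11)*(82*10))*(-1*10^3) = -10660000/11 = -969090.91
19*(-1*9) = -171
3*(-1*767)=-2301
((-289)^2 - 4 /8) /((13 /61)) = 10189501 /26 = 391903.88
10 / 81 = 0.12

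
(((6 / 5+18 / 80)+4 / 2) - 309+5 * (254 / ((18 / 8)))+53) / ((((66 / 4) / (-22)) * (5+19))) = -112273 / 6480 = -17.33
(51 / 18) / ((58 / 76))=323 / 87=3.71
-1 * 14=-14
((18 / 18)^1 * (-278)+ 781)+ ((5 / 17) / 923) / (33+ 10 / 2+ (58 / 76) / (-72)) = 503.00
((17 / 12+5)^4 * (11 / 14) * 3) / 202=55240493 / 2792448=19.78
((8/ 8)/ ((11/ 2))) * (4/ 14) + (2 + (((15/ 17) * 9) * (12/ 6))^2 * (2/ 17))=12002854/ 378301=31.73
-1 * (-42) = 42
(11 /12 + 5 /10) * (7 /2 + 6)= 323 /24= 13.46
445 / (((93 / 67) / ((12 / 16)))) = 29815 / 124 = 240.44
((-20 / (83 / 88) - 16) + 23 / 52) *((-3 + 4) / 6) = -52889 / 8632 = -6.13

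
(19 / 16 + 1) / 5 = 7 / 16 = 0.44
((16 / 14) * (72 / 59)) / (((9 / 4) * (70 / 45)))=1152 / 2891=0.40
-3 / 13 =-0.23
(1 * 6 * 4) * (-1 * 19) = -456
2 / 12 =1 / 6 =0.17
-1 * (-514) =514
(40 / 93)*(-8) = -320 / 93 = -3.44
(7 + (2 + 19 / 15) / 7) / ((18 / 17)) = 952 / 135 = 7.05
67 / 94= 0.71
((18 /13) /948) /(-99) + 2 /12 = 5648 /33891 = 0.17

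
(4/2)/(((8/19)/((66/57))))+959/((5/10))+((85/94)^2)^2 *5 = 150438065581/78074896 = 1926.84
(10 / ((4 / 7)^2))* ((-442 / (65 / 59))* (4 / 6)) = -49147 / 6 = -8191.17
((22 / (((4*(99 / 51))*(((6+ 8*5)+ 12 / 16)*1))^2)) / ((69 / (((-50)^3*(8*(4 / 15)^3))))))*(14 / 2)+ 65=1443429005 / 22316877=64.68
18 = 18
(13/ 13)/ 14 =1/ 14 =0.07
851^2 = 724201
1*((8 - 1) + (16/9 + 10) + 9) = 250/9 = 27.78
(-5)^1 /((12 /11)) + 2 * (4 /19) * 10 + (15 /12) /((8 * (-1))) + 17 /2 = 14539 /1824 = 7.97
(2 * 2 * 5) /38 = 10 /19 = 0.53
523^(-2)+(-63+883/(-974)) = -17025811631/266417246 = -63.91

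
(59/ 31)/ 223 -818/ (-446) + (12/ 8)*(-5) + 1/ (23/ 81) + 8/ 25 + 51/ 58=-107935357/ 115274275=-0.94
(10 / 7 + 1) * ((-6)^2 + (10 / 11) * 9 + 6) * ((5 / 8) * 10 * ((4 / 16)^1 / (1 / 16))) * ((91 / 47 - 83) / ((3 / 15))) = -1234907.43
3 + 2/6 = 10/3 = 3.33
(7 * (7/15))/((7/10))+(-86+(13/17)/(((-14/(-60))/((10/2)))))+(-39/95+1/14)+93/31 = -4224851/67830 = -62.29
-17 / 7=-2.43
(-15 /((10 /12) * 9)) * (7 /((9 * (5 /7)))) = -98 /45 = -2.18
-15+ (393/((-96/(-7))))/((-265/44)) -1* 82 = -101.76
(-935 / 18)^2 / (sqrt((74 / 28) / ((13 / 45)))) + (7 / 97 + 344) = 33375 / 97 + 174845 * sqrt(33670) / 35964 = 1236.16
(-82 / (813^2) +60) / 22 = 2.73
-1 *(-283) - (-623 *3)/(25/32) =66883/25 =2675.32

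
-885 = -885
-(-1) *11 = 11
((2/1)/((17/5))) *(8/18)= 40/153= 0.26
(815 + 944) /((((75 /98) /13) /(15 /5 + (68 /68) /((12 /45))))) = 10084347 /50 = 201686.94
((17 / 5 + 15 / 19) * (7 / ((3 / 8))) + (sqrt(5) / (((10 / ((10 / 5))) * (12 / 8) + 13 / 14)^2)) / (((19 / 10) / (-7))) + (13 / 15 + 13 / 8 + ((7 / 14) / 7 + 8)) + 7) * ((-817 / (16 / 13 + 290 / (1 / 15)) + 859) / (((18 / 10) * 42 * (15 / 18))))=707149711031 / 541676016 - 3967331795 * sqrt(5) / 5611828011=1303.90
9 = 9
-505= -505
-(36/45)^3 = -0.51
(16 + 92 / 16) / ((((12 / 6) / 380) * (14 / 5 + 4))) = 41325 / 68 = 607.72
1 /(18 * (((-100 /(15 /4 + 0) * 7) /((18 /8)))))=-3 /4480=-0.00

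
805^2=648025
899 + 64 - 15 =948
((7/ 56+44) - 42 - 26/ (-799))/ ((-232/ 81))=-0.75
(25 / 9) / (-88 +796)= 25 / 6372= 0.00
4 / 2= 2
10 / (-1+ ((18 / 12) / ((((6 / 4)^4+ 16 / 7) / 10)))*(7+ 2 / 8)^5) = 526720 / 2153617973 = 0.00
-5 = -5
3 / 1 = 3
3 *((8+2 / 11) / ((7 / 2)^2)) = 1080 / 539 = 2.00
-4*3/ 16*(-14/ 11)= 21/ 22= 0.95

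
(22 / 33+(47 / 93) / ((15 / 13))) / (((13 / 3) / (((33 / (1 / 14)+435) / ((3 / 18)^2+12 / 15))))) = 1275948 / 4619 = 276.24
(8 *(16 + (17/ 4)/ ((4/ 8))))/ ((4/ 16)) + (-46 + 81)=819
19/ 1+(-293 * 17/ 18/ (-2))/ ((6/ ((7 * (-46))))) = -799889/ 108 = -7406.38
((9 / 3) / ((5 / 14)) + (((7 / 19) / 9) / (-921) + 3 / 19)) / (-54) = -3369461 / 21261285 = -0.16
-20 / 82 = -10 / 41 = -0.24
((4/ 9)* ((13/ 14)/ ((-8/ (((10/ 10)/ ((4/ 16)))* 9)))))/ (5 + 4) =-13/ 63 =-0.21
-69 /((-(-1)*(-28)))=69 /28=2.46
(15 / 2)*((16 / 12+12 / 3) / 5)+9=17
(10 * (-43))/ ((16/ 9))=-1935/ 8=-241.88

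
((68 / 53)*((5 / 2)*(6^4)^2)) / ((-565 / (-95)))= 5425159680 / 5989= 905854.01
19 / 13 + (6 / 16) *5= 347 / 104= 3.34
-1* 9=-9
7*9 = 63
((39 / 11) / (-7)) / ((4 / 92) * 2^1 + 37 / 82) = -73554 / 78155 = -0.94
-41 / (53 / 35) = -1435 / 53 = -27.08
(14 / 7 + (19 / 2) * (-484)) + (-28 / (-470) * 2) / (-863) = -932091808 / 202805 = -4596.00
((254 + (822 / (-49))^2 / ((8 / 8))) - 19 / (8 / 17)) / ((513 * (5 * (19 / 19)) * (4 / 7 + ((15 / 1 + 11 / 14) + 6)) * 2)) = 9508781 / 2203006680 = 0.00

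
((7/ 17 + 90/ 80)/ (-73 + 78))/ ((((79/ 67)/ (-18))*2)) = -126027/ 53720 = -2.35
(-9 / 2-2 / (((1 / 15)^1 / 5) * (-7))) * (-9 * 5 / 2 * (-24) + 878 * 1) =168033 / 7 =24004.71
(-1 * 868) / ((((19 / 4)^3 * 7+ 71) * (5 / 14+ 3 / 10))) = -1944320 / 1208811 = -1.61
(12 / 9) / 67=4 / 201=0.02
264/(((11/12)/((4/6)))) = 192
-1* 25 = -25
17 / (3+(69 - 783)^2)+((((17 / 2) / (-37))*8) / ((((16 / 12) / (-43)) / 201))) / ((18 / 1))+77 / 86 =537547386617 / 811090209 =662.75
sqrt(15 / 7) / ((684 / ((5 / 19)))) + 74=5*sqrt(105) / 90972 + 74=74.00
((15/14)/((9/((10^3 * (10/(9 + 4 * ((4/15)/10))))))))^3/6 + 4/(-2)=122069656796530754/327851734623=372331.89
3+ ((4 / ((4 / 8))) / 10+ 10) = 69 / 5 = 13.80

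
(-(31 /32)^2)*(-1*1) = 961 /1024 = 0.94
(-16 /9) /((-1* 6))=0.30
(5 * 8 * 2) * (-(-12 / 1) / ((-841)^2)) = 960 / 707281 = 0.00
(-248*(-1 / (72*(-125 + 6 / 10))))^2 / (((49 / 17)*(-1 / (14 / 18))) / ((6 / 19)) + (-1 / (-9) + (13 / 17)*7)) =-0.00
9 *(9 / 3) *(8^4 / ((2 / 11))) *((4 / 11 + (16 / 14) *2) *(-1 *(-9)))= 101523456 / 7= 14503350.86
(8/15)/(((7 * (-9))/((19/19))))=-8/945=-0.01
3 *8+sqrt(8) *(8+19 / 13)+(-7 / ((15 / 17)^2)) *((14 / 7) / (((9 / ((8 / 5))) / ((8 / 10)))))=1085528 / 50625+246 *sqrt(2) / 13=48.20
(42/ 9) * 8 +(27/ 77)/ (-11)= 37.30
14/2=7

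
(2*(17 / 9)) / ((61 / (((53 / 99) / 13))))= 1802 / 706563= 0.00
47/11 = 4.27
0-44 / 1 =-44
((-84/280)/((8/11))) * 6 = -99/40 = -2.48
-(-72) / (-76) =-18 / 19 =-0.95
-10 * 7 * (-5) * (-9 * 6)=-18900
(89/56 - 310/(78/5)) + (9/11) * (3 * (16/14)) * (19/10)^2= -4898347/600600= -8.16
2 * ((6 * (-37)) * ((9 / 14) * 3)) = -5994 / 7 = -856.29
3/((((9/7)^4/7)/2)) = 33614/2187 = 15.37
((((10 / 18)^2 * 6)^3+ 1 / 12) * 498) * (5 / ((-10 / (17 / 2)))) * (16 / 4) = -54470.17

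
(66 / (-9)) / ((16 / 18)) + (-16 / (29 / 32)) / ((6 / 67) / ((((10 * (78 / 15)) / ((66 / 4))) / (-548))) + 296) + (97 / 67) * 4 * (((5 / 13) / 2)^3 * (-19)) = -9.10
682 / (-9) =-682 / 9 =-75.78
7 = 7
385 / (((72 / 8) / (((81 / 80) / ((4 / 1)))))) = 693 / 64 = 10.83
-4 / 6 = -2 / 3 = -0.67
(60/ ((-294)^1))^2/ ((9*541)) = 100/ 11690469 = 0.00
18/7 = 2.57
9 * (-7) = -63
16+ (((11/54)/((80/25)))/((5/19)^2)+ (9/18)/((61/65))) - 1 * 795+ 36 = -195412729/263520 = -741.55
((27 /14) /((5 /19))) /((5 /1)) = 513 /350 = 1.47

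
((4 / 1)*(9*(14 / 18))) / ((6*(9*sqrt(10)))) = 7*sqrt(10) / 135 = 0.16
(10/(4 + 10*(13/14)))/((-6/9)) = -35/31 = -1.13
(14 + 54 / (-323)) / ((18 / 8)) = 17872 / 2907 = 6.15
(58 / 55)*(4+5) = 522 / 55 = 9.49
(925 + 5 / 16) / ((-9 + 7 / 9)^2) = 1199205 / 87616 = 13.69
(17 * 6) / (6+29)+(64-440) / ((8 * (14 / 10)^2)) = -5161 / 245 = -21.07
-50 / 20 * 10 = -25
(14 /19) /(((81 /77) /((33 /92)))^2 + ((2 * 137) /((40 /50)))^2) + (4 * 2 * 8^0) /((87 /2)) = 3529150848536 /19189102385793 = 0.18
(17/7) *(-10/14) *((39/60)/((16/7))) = -221/448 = -0.49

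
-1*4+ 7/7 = -3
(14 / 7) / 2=1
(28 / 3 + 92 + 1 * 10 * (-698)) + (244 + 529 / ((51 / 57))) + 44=-305971 / 51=-5999.43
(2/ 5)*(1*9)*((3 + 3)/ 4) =27/ 5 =5.40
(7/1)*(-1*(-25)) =175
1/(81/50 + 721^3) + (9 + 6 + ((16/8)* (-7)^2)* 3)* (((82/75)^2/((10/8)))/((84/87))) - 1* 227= 97219132609955653/1229830096096875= 79.05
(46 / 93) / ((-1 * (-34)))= 23 / 1581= 0.01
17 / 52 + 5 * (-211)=-54843 / 52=-1054.67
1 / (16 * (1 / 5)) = 5 / 16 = 0.31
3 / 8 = 0.38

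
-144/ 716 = -36/ 179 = -0.20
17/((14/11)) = 187/14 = 13.36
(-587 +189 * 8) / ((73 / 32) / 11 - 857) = -325600 / 301591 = -1.08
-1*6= -6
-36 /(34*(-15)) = 6 /85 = 0.07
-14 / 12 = -7 / 6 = -1.17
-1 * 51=-51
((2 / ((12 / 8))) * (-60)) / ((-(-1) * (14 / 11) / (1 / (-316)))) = 110 / 553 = 0.20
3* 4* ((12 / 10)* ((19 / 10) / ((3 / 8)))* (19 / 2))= 17328 / 25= 693.12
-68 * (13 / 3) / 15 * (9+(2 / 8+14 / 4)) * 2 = -500.93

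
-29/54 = -0.54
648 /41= 15.80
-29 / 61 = -0.48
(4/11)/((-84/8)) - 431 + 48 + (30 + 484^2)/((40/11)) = 295890743/4620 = 64045.62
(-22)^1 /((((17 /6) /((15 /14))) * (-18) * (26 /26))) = 55 /119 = 0.46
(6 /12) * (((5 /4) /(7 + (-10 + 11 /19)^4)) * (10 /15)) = 651605 /12330455136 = 0.00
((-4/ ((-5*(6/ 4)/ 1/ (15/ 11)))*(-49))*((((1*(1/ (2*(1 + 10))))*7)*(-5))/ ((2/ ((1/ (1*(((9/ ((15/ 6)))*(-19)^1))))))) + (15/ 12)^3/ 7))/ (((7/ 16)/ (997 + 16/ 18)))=-4399342850/ 186219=-23624.56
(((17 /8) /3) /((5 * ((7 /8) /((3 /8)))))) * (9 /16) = 153 /4480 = 0.03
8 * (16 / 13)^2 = 2048 / 169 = 12.12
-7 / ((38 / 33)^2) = -7623 / 1444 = -5.28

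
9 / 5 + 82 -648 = -2821 / 5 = -564.20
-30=-30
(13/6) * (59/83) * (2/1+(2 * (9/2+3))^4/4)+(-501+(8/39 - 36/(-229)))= 37548147589/1976728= 18995.10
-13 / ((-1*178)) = 0.07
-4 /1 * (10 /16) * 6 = -15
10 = 10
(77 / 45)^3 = 456533 / 91125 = 5.01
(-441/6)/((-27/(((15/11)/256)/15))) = 49/50688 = 0.00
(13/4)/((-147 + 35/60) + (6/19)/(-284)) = -52611/2370211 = -0.02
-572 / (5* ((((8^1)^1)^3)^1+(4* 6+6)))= -286 / 1355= -0.21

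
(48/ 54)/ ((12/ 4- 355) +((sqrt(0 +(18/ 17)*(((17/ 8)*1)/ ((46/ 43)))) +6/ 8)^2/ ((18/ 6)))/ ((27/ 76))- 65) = -252598880/ 117786815793- 27968*sqrt(1978)/ 117786815793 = -0.00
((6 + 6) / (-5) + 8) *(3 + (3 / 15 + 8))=1568 / 25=62.72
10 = 10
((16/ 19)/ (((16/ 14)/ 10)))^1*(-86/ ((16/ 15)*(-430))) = 1.38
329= 329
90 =90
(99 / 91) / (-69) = -33 / 2093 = -0.02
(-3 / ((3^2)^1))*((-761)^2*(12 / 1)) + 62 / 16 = -2316480.12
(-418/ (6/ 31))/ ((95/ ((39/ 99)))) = -403/ 45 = -8.96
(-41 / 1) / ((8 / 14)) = -287 / 4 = -71.75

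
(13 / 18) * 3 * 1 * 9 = 39 / 2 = 19.50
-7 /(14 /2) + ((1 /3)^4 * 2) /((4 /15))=-49 /54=-0.91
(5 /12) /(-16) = -5 /192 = -0.03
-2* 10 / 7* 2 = -40 / 7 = -5.71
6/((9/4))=8/3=2.67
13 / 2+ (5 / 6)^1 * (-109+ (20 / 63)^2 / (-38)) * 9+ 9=-802.02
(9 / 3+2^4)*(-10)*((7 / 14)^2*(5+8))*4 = -2470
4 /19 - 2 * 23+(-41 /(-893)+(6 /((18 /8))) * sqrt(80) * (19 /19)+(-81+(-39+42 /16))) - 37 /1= -176.27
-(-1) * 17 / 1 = 17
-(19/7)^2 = -361/49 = -7.37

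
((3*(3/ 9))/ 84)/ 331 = 1/ 27804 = 0.00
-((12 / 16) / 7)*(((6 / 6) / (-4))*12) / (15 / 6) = 9 / 70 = 0.13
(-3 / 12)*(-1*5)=5 / 4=1.25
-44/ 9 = -4.89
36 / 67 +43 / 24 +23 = 40729 / 1608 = 25.33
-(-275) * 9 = 2475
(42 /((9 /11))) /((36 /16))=616 /27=22.81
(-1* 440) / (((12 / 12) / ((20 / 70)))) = -880 / 7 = -125.71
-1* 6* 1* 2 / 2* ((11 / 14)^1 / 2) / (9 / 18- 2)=11 / 7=1.57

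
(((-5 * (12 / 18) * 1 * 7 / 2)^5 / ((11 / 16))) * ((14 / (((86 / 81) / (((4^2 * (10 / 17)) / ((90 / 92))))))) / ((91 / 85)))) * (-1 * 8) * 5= 247399040000000 / 166023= 1490149196.20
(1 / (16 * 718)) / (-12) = -0.00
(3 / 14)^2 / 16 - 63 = -197559 / 3136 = -63.00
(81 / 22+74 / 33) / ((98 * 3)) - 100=-1940009 / 19404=-99.98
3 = 3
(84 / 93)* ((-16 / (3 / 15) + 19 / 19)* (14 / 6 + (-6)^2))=-254380 / 93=-2735.27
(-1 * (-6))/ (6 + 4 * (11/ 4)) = 6/ 17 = 0.35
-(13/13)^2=-1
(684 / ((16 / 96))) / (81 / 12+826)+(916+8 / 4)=922.93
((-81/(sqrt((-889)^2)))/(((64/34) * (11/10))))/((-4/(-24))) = -20655/78232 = -0.26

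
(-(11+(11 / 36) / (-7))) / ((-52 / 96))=5522 / 273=20.23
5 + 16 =21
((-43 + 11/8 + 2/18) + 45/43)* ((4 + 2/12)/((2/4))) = -3132175/9288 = -337.23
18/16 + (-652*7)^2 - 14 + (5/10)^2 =166640667/8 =20830083.38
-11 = -11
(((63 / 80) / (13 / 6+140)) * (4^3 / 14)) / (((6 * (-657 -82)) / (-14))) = 252 / 3151835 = 0.00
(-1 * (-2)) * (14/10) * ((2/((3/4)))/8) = 14/15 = 0.93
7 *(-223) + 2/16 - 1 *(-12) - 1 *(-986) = -4503/8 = -562.88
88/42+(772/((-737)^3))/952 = 85553152387/40832186406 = 2.10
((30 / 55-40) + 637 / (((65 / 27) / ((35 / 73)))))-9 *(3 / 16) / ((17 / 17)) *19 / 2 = 1834109 / 25696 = 71.38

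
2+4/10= 12/5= 2.40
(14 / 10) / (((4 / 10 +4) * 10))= 7 / 220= 0.03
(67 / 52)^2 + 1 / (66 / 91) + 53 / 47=17474239 / 4193904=4.17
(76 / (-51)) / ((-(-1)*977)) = -76 / 49827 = -0.00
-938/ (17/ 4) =-3752/ 17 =-220.71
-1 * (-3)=3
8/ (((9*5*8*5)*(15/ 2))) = 2/ 3375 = 0.00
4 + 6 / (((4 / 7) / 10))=109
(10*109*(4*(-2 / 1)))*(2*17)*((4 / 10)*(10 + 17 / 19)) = -24548544 / 19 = -1292028.63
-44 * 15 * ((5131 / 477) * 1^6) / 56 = -40315 / 318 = -126.78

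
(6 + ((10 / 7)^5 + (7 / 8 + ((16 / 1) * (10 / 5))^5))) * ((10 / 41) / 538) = 22557982166885 / 1482915224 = 15211.92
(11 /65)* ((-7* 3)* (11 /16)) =-2541 /1040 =-2.44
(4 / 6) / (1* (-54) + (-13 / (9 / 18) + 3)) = -2 / 231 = -0.01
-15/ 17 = -0.88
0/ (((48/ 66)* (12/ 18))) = 0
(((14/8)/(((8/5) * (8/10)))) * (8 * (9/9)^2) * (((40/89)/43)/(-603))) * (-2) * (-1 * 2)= -1750/2307681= -0.00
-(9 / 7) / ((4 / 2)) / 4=-9 / 56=-0.16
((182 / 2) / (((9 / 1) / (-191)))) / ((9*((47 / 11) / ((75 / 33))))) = -434525 / 3807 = -114.14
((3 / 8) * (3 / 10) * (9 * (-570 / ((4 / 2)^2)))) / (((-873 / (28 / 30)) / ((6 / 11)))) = 3591 / 42680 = 0.08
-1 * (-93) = 93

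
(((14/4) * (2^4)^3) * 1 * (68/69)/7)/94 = 21.47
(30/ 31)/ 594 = 5/ 3069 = 0.00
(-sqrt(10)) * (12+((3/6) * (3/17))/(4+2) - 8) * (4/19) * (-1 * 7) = 18.71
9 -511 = -502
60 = 60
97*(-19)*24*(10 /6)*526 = -38776720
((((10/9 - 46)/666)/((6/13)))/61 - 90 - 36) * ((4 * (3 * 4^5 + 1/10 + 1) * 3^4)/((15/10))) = -8494803030436/101565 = -83639078.72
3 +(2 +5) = 10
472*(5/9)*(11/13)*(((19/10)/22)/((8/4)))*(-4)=-4484/117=-38.32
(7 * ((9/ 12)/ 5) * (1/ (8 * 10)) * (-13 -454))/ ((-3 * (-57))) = -3269/ 91200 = -0.04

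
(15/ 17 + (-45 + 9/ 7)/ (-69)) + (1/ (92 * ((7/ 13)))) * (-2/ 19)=157441/ 104006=1.51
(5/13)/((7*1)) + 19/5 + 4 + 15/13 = 4099/455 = 9.01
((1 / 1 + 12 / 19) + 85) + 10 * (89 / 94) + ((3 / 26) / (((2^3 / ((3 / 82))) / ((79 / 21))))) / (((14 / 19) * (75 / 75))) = 96.10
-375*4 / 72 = -125 / 6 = -20.83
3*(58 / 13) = 174 / 13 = 13.38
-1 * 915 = -915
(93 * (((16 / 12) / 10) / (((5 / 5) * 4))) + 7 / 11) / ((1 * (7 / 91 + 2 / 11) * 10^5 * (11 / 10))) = 5343 / 40700000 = 0.00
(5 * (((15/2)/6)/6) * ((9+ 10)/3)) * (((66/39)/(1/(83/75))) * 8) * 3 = 296.53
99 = 99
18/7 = 2.57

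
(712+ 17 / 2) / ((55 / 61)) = 7991 / 10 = 799.10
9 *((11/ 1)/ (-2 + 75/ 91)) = -9009/ 107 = -84.20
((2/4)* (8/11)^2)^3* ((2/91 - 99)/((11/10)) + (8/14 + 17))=-2375057408/1773332561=-1.34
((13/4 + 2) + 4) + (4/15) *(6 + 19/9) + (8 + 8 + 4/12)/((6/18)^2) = 85543/540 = 158.41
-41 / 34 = -1.21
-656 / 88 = -82 / 11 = -7.45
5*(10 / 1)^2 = 500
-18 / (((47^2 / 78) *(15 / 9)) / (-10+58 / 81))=832 / 235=3.54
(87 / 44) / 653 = 87 / 28732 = 0.00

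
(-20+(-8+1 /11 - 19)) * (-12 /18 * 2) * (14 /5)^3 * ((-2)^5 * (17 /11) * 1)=-1027002368 /15125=-67900.98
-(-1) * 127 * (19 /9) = 2413 /9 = 268.11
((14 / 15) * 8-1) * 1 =97 / 15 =6.47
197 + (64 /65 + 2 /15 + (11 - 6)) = 39608 /195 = 203.12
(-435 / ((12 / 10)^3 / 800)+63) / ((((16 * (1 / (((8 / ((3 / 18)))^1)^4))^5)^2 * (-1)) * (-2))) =-6986813637986028619675671772148368520661493741082189881438576287154176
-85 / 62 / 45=-17 / 558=-0.03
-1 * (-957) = 957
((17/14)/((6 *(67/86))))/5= 731/14070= 0.05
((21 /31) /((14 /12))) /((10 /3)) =27 /155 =0.17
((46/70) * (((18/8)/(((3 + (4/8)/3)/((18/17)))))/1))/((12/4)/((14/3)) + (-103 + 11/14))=-621/127585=-0.00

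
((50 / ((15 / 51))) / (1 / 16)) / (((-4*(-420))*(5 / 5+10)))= 34 / 231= 0.15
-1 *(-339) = 339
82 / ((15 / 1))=82 / 15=5.47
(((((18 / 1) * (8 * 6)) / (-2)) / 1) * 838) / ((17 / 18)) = -6516288 / 17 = -383311.06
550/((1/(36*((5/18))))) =5500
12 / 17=0.71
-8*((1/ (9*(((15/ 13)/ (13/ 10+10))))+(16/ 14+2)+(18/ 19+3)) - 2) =-4437308/ 89775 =-49.43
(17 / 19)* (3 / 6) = 17 / 38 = 0.45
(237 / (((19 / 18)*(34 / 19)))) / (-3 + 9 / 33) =-7821 / 170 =-46.01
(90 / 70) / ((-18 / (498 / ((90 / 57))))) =-1577 / 70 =-22.53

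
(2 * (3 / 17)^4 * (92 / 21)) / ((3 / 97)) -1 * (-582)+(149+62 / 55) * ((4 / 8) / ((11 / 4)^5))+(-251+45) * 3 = -35.25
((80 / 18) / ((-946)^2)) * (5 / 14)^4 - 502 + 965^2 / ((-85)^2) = -4170446127374227 / 11177502629832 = -373.11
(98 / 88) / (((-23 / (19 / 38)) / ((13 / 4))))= -637 / 8096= -0.08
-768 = -768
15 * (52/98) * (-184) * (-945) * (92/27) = 33009600/7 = 4715657.14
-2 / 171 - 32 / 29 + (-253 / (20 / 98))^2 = 762126382031 / 495900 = 1536854.97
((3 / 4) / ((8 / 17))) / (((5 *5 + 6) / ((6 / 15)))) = 0.02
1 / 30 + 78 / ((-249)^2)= 2383 / 68890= 0.03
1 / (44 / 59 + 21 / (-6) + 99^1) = 118 / 11357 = 0.01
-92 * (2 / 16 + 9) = -839.50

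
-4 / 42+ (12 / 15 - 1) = -31 / 105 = -0.30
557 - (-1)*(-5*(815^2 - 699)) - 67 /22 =-72975673 /22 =-3317076.05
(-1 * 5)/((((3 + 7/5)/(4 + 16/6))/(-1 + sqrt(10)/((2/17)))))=250/33- 2125 * sqrt(10)/33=-196.06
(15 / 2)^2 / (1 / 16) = 900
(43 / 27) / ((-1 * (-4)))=43 / 108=0.40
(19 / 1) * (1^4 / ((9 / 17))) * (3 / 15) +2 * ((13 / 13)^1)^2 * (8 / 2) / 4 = 413 / 45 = 9.18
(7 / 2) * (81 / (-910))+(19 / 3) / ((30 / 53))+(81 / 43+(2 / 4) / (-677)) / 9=755214313 / 68119740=11.09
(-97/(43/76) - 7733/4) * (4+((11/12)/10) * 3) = -61903197/6880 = -8997.56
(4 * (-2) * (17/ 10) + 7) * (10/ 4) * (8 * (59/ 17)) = -7788/ 17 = -458.12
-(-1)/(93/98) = 98/93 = 1.05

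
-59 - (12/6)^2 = -63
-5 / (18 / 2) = -5 / 9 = -0.56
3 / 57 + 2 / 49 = 87 / 931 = 0.09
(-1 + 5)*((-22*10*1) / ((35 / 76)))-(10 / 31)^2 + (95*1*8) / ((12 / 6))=-10298776 / 6727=-1530.96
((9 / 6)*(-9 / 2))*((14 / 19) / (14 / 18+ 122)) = -1701 / 41990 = -0.04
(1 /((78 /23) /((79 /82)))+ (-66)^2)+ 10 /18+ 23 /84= 292615025 /67158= 4357.11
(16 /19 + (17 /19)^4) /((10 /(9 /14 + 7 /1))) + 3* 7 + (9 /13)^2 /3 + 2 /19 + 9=19362767611 /616678972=31.40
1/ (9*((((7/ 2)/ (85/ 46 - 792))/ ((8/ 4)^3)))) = -290776/ 1449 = -200.67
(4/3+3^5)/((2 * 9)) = 733/54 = 13.57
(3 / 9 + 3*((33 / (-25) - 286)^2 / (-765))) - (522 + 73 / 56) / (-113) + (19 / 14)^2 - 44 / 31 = -23223593995813 / 72949975000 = -318.35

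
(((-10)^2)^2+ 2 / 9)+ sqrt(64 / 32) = sqrt(2)+ 90002 / 9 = 10001.64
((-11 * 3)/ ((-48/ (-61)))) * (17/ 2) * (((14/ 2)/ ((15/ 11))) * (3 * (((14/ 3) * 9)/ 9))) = -6148373/ 240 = -25618.22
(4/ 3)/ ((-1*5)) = -4/ 15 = -0.27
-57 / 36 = -19 / 12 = -1.58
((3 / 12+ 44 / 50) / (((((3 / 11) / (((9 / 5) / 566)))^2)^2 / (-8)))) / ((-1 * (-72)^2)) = 1654433 / 51313983368000000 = 0.00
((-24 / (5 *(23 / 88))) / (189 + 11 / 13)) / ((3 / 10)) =-4576 / 14191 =-0.32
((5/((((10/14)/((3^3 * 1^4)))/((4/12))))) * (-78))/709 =-4914/709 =-6.93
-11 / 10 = -1.10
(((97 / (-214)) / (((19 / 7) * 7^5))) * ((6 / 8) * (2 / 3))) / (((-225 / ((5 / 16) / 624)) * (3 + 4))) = 97 / 61405130142720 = 0.00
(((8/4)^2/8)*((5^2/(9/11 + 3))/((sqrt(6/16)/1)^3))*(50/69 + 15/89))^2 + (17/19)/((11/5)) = 15254673106700695/93848391717003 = 162.55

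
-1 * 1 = -1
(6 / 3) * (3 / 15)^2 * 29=58 / 25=2.32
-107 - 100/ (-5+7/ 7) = -82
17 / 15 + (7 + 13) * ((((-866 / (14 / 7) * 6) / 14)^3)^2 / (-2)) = -720686132637799330117 / 1764735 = -408382070190594.81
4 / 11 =0.36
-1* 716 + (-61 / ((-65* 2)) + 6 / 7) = -650353 / 910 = -714.67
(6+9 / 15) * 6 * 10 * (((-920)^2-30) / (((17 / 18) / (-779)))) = -4699648855440 / 17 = -276449932672.94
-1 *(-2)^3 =8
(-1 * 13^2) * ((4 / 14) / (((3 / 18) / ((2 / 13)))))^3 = -13824 / 4459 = -3.10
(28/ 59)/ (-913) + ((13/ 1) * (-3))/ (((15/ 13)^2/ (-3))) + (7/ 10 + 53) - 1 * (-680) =2212801093/ 2693350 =821.58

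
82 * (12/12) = 82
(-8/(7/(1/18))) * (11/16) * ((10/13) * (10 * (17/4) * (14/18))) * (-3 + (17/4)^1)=-23375/16848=-1.39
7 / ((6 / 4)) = 14 / 3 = 4.67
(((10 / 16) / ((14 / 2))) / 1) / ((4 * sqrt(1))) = 5 / 224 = 0.02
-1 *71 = -71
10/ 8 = 5/ 4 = 1.25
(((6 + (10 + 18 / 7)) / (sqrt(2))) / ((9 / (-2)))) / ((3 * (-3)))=130 * sqrt(2) / 567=0.32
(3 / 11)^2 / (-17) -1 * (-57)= 117240 / 2057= 57.00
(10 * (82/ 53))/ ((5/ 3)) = 492/ 53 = 9.28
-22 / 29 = -0.76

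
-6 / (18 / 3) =-1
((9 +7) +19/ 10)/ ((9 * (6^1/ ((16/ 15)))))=716/ 2025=0.35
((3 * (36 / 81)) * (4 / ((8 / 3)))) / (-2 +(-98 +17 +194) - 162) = -0.04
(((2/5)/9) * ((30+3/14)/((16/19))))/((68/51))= 2679/2240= 1.20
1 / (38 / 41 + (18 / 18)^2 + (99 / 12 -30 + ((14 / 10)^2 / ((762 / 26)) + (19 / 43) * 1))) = -67170300 / 1297356301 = -0.05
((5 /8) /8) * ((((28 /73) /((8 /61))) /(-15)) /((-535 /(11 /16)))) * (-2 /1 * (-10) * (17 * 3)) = 79849 /3999232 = 0.02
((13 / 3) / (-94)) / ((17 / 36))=-78 / 799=-0.10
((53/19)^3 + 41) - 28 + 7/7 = 244903/6859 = 35.71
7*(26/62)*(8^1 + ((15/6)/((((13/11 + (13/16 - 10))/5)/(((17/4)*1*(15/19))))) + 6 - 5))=11.04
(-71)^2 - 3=5038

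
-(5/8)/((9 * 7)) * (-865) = 4325/504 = 8.58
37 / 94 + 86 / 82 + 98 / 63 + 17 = 693649 / 34686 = 20.00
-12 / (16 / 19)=-57 / 4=-14.25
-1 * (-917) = 917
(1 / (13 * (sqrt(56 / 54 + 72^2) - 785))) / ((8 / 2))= -21195 / 857900108 - 3 * sqrt(104997) / 428950054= -0.00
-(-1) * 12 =12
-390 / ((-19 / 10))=3900 / 19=205.26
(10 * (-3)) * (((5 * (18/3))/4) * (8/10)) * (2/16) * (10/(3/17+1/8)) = -30600/41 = -746.34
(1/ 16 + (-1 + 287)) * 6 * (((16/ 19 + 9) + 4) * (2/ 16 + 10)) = 292511493/ 1216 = 240552.21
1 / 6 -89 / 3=-59 / 2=-29.50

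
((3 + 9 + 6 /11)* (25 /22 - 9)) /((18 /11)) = -3979 /66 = -60.29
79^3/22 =493039/22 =22410.86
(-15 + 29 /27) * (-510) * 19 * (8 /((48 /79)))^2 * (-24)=-561449605.93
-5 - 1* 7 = -12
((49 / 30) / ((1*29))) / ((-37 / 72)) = -588 / 5365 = -0.11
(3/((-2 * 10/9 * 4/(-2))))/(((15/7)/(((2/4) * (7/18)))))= 49/800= 0.06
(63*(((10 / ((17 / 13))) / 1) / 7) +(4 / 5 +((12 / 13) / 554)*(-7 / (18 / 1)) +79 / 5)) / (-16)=-19609997 / 3673020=-5.34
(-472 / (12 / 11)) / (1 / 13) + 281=-16031 / 3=-5343.67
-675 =-675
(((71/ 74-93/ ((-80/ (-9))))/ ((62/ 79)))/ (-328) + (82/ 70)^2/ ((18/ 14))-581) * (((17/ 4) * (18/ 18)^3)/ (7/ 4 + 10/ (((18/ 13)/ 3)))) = -186924689951771/ 1776040492800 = -105.25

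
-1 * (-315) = 315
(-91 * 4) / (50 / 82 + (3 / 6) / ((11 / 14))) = -82082 / 281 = -292.11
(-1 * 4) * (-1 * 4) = 16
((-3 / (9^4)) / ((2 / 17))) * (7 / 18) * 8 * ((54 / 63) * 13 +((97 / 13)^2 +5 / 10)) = -100283 / 123201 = -0.81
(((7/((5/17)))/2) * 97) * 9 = 103887/10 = 10388.70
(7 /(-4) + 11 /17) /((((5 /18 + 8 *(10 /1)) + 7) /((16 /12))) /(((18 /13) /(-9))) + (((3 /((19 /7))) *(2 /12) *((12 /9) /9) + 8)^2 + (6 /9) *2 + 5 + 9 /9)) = 78950700 /25319146333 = 0.00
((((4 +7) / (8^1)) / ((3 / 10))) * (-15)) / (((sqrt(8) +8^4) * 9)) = -35200 / 18874359 +275 * sqrt(2) / 301989744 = -0.00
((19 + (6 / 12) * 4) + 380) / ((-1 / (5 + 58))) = -25263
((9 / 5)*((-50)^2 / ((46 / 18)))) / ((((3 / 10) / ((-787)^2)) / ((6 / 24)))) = 20903703750 / 23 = 908856684.78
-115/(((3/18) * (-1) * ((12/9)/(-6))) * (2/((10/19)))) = -15525/19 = -817.11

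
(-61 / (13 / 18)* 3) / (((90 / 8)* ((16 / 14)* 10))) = -1281 / 650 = -1.97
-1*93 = -93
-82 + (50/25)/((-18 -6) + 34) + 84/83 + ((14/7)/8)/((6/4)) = -200747/2490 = -80.62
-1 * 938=-938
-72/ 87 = -24/ 29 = -0.83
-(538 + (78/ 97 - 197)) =-33155/ 97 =-341.80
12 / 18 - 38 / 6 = -17 / 3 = -5.67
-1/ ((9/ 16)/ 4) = -64/ 9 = -7.11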